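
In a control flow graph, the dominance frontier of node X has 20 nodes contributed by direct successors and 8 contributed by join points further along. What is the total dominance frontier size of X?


DF(X) = direct successor contributions + join point contributions
= 20 + 8 = 28

28


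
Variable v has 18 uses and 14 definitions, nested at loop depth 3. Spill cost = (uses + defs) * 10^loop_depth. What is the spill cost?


uses + defs = 18 + 14 = 32
10^3 = 1000
Spill cost = 32 * 1000 = 32000

32000


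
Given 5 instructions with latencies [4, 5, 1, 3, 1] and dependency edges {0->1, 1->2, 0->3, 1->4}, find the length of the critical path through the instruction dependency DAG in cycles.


Compute longest path through dependency graph: dist(Ik) = max over predecessors of dist + latency(Ik).
dist(I0) = latency 4 = 4
dist(I1) = dist(I0) + 5 = 4 + 5 = 9
dist(I2) = dist(I1) + 1 = 9 + 1 = 10
dist(I3) = dist(I0) + 3 = 4 + 3 = 7
dist(I4) = dist(I1) + 1 = 9 + 1 = 10
Critical path = max dist = 10

10


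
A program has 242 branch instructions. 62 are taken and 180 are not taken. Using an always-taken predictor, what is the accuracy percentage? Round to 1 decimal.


Predictor: always-taken
Correct predictions = 62
Accuracy = 62 / 242 * 100 = 25.6%

25.6


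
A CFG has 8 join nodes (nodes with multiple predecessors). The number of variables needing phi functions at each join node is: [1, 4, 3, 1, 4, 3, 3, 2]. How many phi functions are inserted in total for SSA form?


Total phi functions = sum of phi functions at each join node
= 1 + 4 + 3 + 1 + 4 + 3 + 3 + 2 = 21

21


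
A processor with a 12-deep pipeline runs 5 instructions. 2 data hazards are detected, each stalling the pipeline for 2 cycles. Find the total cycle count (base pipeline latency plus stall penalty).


Base cycles = 12 + 5 - 1 = 16
Total stalls = 2 * 2 = 4
Total = 16 + 4 = 20

20


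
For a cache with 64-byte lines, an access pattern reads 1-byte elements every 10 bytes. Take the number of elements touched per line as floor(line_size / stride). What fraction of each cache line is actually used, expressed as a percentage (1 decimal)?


Elements per cache line = floor(64 / 10) = 6
Bytes used = 6 * 1 = 6
Utilization = 6 / 64 * 100 = 9.4%

9.4


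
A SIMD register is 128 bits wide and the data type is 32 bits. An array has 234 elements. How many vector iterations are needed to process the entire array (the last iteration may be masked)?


Width = 128 / 32 = 4 elements per vector op
Iterations = ceil(234 / 4) = 59

59


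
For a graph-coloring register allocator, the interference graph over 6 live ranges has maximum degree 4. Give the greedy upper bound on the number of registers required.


Greedy coloring never needs more than (max_degree + 1) colors: when coloring a vertex, at most max_degree neighbors are already colored.
Upper bound = 4 + 1 = 5

5


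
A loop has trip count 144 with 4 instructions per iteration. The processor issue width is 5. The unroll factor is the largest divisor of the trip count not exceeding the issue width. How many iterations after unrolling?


Largest divisor of 144 <= 5 is 4
New iterations = 144 / 4 = 36

36


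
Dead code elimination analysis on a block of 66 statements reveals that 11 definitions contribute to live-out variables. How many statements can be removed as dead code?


Dead code = total statements - live definitions
= 66 - 11 = 55

55


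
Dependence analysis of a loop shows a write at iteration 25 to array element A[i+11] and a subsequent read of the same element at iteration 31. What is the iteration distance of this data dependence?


Distance = read iteration - write iteration
= 31 - 25 = 6

6


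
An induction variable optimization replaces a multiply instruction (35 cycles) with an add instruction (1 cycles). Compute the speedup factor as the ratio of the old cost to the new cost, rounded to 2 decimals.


Ratio = mult_cost / add_cost = 35 / 1 = 35.0

35.0


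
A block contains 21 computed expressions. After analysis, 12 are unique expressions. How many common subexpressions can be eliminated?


CSE count = total expressions - unique expressions
= 21 - 12 = 9

9


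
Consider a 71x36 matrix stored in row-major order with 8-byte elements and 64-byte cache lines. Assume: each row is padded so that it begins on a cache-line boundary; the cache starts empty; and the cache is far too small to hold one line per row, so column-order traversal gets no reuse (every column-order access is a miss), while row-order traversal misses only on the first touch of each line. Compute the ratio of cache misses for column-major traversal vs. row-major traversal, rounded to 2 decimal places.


Each row occupies 36 * 8 = 288 bytes and starts on a line boundary, so it spans ceil(288 / 64) = 5 cache lines.
Row-major traversal misses (one per line touched): 71 * ceil(36 * 8 / 64) = 355
Column-major traversal misses (no reuse, every access misses): 71 * 36 = 2556
Ratio = 2556 / 355 = 7.2

7.2


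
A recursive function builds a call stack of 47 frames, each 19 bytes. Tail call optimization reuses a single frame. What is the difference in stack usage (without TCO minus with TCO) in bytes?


Without TCO: 47 * 19 = 893 bytes
With TCO: reuse 1 frame = 19 bytes
Savings = 893 - 19 = 874

874


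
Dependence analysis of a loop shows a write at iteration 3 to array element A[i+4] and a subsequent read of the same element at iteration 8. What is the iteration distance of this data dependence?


Distance = read iteration - write iteration
= 8 - 3 = 5

5


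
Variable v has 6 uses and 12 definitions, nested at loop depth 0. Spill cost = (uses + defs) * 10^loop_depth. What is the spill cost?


uses + defs = 6 + 12 = 18
10^0 = 1
Spill cost = 18 * 1 = 18

18


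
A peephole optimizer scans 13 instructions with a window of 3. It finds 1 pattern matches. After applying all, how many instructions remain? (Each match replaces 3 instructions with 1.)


Each match removes 2 instructions.
Total removed = 1 * 2 = 2
Remaining = 13 - 2 = 11

11


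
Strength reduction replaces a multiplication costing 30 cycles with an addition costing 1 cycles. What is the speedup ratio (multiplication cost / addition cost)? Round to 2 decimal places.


Ratio = mult_cost / add_cost = 30 / 1 = 30.0

30.0


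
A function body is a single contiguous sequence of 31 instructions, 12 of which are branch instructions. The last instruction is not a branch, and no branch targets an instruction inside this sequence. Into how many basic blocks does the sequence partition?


With no in-sequence branch targets, the leaders are the first instruction plus the instruction after each branch.
Number of basic blocks = branches + 1
= 12 + 1 = 13

13


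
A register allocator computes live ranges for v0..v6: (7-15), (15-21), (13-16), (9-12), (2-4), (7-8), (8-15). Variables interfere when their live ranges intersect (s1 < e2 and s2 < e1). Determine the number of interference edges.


Check all pairs for overlapping intervals.
Two intervals (s1,e1) and (s2,e2) overlap if s1 < e2 and s2 < e1.
v0 (7-15) vs v1..v6: overlaps v2, v3, v5, v6 -> 4
v1 (15-21) vs v2..v6: overlaps v2 -> 1
v2 (13-16) vs v3..v6: overlaps v6 -> 1
v3 (9-12) vs v4..v6: overlaps v6 -> 1
v4 (2-4) vs v5..v6: overlaps none -> 0
v5 (7-8) vs v6: overlaps none -> 0
Total overlapping pairs = 4 + 1 + 1 + 1 + 0 + 0 = 7

7


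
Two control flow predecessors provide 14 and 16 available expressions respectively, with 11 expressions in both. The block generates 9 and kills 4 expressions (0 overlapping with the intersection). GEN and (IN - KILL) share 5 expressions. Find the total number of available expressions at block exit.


IN = intersection of predecessors = 11
IN - KILL = 11 - 0 = 11
|OUT| = |GEN| + |IN - KILL| - |GEN ∩ (IN - KILL)| = 9 + 11 - 5 = 15

15


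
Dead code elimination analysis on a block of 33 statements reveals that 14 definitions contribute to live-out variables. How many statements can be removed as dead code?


Dead code = total statements - live definitions
= 33 - 14 = 19

19


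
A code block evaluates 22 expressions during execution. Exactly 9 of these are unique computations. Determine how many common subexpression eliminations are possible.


CSE count = total expressions - unique expressions
= 22 - 9 = 13

13


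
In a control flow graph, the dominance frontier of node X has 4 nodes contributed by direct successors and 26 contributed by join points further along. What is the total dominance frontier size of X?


DF(X) = direct successor contributions + join point contributions
= 4 + 26 = 30

30


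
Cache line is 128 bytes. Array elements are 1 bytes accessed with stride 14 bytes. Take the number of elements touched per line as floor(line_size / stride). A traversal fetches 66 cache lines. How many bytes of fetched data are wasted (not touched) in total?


Elements per line = floor(128 / 14) = 9
Bytes used per line = 9 * 1 = 9
Wasted per line = 128 - 9 = 119
Total wasted = 119 * 66 = 7854

7854


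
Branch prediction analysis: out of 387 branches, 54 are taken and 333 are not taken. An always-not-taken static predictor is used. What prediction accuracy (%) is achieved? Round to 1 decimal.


Predictor: always-not-taken
Correct predictions = 333
Accuracy = 333 / 387 * 100 = 86.0%

86.0


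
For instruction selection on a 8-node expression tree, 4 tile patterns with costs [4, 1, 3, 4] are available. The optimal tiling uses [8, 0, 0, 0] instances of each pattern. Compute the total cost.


Total cost = sum(count_i * cost_i)
= 8*4 + 0*1 + 0*3 + 0*4
= 32

32


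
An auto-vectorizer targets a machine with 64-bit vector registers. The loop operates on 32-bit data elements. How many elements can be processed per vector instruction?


Width = SIMD bits / data type bits
= 64 / 32 = 2

2


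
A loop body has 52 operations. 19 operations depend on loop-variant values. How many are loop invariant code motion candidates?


Invariant candidates = total - loop-dependent
= 52 - 19 = 33

33


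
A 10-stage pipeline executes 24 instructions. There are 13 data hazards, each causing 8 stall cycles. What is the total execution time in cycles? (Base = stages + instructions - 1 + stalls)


Base cycles = 10 + 24 - 1 = 33
Total stalls = 13 * 8 = 104
Total = 33 + 104 = 137

137


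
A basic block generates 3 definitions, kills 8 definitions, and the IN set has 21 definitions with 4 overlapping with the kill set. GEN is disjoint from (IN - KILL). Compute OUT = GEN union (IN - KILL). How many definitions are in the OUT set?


IN - KILL: 21 - 4 = 17 surviving definitions
OUT = GEN + surviving = 3 + 17 = 20

20


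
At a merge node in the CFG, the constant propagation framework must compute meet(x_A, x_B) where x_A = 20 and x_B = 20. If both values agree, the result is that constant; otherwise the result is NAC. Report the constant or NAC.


Meet operation: if both paths give the same constant, result is that constant; if they differ, result is NAC (not-a-constant).
Path A: 20, Path B: 20 -> equal
Result: constant -> 20

20


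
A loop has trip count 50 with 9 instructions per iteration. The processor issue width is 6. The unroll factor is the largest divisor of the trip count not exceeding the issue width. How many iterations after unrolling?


Largest divisor of 50 <= 6 is 5
New iterations = 50 / 5 = 10

10


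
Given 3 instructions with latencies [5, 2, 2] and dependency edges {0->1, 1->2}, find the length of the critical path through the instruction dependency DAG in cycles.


Compute longest path through dependency graph: dist(Ik) = max over predecessors of dist + latency(Ik).
dist(I0) = latency 5 = 5
dist(I1) = dist(I0) + 2 = 5 + 2 = 7
dist(I2) = dist(I1) + 2 = 7 + 2 = 9
Critical path = max dist = 9

9


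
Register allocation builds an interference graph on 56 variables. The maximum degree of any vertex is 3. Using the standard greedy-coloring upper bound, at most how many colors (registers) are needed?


Greedy coloring never needs more than (max_degree + 1) colors: when coloring a vertex, at most max_degree neighbors are already colored.
Upper bound = 3 + 1 = 4

4


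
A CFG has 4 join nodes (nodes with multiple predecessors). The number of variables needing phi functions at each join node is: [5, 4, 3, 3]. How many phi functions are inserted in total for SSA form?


Total phi functions = sum of phi functions at each join node
= 5 + 4 + 3 + 3 = 15

15


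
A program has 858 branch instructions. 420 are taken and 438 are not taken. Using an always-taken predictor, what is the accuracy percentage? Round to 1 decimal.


Predictor: always-taken
Correct predictions = 420
Accuracy = 420 / 858 * 100 = 49.0%

49.0


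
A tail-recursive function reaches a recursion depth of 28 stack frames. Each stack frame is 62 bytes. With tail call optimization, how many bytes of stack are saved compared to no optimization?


Without TCO: 28 * 62 = 1736 bytes
With TCO: reuse 1 frame = 62 bytes
Savings = 1736 - 62 = 1674

1674


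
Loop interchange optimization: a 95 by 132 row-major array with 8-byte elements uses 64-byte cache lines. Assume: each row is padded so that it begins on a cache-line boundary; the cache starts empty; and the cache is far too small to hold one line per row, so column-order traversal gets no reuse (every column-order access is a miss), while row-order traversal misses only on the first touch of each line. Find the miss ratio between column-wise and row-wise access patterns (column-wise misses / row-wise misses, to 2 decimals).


Each row occupies 132 * 8 = 1056 bytes and starts on a line boundary, so it spans ceil(1056 / 64) = 17 cache lines.
Row-major traversal misses (one per line touched): 95 * ceil(132 * 8 / 64) = 1615
Column-major traversal misses (no reuse, every access misses): 95 * 132 = 12540
Ratio = 12540 / 1615 = 7.76

7.76


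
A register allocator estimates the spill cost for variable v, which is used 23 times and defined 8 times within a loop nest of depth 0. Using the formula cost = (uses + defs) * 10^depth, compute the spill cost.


uses + defs = 23 + 8 = 31
10^0 = 1
Spill cost = 31 * 1 = 31

31


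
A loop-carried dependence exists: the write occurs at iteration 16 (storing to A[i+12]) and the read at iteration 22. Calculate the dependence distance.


Distance = read iteration - write iteration
= 22 - 16 = 6

6


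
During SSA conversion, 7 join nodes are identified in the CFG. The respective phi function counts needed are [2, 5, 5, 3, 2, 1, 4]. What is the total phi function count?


Total phi functions = sum of phi functions at each join node
= 2 + 5 + 5 + 3 + 2 + 1 + 4 = 22

22


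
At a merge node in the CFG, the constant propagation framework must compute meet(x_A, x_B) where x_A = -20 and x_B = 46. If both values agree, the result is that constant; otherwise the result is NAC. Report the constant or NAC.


Meet operation: if both paths give the same constant, result is that constant; if they differ, result is NAC (not-a-constant).
Path A: -20, Path B: 46 -> differ
Result: not-a-constant -> NAC

NAC


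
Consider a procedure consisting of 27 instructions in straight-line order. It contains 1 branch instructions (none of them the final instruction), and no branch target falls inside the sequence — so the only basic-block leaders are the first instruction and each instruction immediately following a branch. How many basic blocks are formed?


With no in-sequence branch targets, the leaders are the first instruction plus the instruction after each branch.
Number of basic blocks = branches + 1
= 1 + 1 = 2

2


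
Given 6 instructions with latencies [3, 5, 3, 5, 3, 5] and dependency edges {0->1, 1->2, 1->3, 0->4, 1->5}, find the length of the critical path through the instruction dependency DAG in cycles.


Compute longest path through dependency graph: dist(Ik) = max over predecessors of dist + latency(Ik).
dist(I0) = latency 3 = 3
dist(I1) = dist(I0) + 5 = 3 + 5 = 8
dist(I2) = dist(I1) + 3 = 8 + 3 = 11
dist(I3) = dist(I1) + 5 = 8 + 5 = 13
dist(I4) = dist(I0) + 3 = 3 + 3 = 6
dist(I5) = dist(I1) + 5 = 8 + 5 = 13
Critical path = max dist = 13

13


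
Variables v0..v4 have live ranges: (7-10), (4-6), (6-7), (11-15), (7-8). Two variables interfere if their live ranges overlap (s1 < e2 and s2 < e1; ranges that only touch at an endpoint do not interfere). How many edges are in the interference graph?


Check all pairs for overlapping intervals.
Two intervals (s1,e1) and (s2,e2) overlap if s1 < e2 and s2 < e1.
v0 (7-10) vs v1..v4: overlaps v4 -> 1
v1 (4-6) vs v2..v4: overlaps none -> 0
v2 (6-7) vs v3..v4: overlaps none -> 0
v3 (11-15) vs v4: overlaps none -> 0
Total overlapping pairs = 1 + 0 + 0 + 0 = 1

1


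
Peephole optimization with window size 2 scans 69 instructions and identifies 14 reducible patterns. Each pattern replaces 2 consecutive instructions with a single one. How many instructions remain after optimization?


Each match removes 1 instructions.
Total removed = 14 * 1 = 14
Remaining = 69 - 14 = 55

55


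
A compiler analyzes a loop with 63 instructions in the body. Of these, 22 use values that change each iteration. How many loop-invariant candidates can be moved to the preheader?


Invariant candidates = total - loop-dependent
= 63 - 22 = 41

41


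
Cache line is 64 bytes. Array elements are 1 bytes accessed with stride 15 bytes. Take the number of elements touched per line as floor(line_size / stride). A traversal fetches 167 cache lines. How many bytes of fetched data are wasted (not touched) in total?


Elements per line = floor(64 / 15) = 4
Bytes used per line = 4 * 1 = 4
Wasted per line = 64 - 4 = 60
Total wasted = 60 * 167 = 10020

10020


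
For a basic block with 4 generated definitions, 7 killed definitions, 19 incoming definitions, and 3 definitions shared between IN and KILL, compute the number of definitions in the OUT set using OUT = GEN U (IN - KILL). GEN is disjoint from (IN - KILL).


IN - KILL: 19 - 3 = 16 surviving definitions
OUT = GEN + surviving = 4 + 16 = 20

20


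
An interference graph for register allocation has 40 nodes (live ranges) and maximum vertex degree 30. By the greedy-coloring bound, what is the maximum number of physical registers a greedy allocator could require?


Greedy coloring never needs more than (max_degree + 1) colors: when coloring a vertex, at most max_degree neighbors are already colored.
Upper bound = 30 + 1 = 31

31


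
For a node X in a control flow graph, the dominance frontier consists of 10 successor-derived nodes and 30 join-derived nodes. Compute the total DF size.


DF(X) = direct successor contributions + join point contributions
= 10 + 30 = 40

40


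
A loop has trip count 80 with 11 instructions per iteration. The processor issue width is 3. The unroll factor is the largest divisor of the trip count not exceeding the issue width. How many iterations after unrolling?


Largest divisor of 80 <= 3 is 2
New iterations = 80 / 2 = 40

40


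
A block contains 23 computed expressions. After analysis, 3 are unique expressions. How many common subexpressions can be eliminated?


CSE count = total expressions - unique expressions
= 23 - 3 = 20

20


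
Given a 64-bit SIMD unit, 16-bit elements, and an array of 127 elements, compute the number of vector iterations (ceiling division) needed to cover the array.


Width = 64 / 16 = 4 elements per vector op
Iterations = ceil(127 / 4) = 32

32


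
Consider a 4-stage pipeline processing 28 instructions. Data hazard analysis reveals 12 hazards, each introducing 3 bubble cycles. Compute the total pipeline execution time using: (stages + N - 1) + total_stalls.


Base cycles = 4 + 28 - 1 = 31
Total stalls = 12 * 3 = 36
Total = 31 + 36 = 67

67


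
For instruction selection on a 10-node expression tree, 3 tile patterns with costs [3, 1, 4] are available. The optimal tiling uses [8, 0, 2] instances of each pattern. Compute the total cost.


Total cost = sum(count_i * cost_i)
= 8*3 + 0*1 + 2*4
= 32

32


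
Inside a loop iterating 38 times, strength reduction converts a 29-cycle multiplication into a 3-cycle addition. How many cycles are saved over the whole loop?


Per-iteration saving = 29 - 3 = 26
Total saved = 38 * 26 = 988

988


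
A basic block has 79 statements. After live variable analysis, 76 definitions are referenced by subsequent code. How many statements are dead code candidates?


Dead code = total statements - live definitions
= 79 - 76 = 3

3


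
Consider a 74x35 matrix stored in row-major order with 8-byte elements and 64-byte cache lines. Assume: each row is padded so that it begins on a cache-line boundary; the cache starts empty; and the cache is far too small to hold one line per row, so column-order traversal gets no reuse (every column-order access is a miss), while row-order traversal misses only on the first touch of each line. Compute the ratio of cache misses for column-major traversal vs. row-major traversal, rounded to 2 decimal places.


Each row occupies 35 * 8 = 280 bytes and starts on a line boundary, so it spans ceil(280 / 64) = 5 cache lines.
Row-major traversal misses (one per line touched): 74 * ceil(35 * 8 / 64) = 370
Column-major traversal misses (no reuse, every access misses): 74 * 35 = 2590
Ratio = 2590 / 370 = 7.0

7.0


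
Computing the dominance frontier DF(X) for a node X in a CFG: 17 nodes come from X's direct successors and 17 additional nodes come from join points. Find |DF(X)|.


DF(X) = direct successor contributions + join point contributions
= 17 + 17 = 34

34


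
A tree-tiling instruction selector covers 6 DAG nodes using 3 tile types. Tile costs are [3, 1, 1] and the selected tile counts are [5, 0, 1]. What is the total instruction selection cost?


Total cost = sum(count_i * cost_i)
= 5*3 + 0*1 + 1*1
= 16

16


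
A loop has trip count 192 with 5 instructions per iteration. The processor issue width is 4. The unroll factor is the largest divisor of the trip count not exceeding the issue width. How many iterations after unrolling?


Largest divisor of 192 <= 4 is 4
New iterations = 192 / 4 = 48

48


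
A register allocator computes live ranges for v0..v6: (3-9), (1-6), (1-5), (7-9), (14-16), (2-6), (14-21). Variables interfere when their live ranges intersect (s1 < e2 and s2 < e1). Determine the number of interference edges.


Check all pairs for overlapping intervals.
Two intervals (s1,e1) and (s2,e2) overlap if s1 < e2 and s2 < e1.
v0 (3-9) vs v1..v6: overlaps v1, v2, v3, v5 -> 4
v1 (1-6) vs v2..v6: overlaps v2, v5 -> 2
v2 (1-5) vs v3..v6: overlaps v5 -> 1
v3 (7-9) vs v4..v6: overlaps none -> 0
v4 (14-16) vs v5..v6: overlaps v6 -> 1
v5 (2-6) vs v6: overlaps none -> 0
Total overlapping pairs = 4 + 2 + 1 + 0 + 1 + 0 = 8

8


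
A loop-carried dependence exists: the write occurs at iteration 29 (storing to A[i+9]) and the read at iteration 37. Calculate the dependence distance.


Distance = read iteration - write iteration
= 37 - 29 = 8

8


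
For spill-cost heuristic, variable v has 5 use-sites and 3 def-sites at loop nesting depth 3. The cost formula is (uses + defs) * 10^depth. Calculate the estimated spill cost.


uses + defs = 5 + 3 = 8
10^3 = 1000
Spill cost = 8 * 1000 = 8000

8000


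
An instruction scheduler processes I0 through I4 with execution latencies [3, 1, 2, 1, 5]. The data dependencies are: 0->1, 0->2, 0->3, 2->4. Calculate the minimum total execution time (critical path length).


Compute longest path through dependency graph: dist(Ik) = max over predecessors of dist + latency(Ik).
dist(I0) = latency 3 = 3
dist(I1) = dist(I0) + 1 = 3 + 1 = 4
dist(I2) = dist(I0) + 2 = 3 + 2 = 5
dist(I3) = dist(I0) + 1 = 3 + 1 = 4
dist(I4) = dist(I2) + 5 = 5 + 5 = 10
Critical path = max dist = 10

10


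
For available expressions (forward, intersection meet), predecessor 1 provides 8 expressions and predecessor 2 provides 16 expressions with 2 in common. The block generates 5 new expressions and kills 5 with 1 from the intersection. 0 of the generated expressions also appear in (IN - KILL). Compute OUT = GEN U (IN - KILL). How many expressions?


IN = intersection of predecessors = 2
IN - KILL = 2 - 1 = 1
|OUT| = |GEN| + |IN - KILL| - |GEN ∩ (IN - KILL)| = 5 + 1 - 0 = 6

6


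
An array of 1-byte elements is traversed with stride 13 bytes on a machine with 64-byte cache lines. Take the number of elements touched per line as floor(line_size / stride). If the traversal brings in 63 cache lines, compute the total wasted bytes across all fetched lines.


Elements per line = floor(64 / 13) = 4
Bytes used per line = 4 * 1 = 4
Wasted per line = 64 - 4 = 60
Total wasted = 60 * 63 = 3780

3780


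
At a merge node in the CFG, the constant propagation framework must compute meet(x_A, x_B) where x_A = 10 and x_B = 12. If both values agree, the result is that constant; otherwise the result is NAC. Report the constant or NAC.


Meet operation: if both paths give the same constant, result is that constant; if they differ, result is NAC (not-a-constant).
Path A: 10, Path B: 12 -> differ
Result: not-a-constant -> NAC

NAC


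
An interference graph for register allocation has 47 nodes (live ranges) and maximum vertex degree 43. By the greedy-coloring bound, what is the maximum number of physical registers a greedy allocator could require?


Greedy coloring never needs more than (max_degree + 1) colors: when coloring a vertex, at most max_degree neighbors are already colored.
Upper bound = 43 + 1 = 44

44


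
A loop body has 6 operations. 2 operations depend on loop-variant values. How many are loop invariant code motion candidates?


Invariant candidates = total - loop-dependent
= 6 - 2 = 4

4


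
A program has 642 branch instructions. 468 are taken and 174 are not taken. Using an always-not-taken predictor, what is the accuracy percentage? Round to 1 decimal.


Predictor: always-not-taken
Correct predictions = 174
Accuracy = 174 / 642 * 100 = 27.1%

27.1


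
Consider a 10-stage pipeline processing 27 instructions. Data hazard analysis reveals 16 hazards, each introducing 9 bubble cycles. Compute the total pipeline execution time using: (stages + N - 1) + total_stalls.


Base cycles = 10 + 27 - 1 = 36
Total stalls = 16 * 9 = 144
Total = 36 + 144 = 180

180


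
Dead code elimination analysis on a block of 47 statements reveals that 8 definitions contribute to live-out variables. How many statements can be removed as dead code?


Dead code = total statements - live definitions
= 47 - 8 = 39

39


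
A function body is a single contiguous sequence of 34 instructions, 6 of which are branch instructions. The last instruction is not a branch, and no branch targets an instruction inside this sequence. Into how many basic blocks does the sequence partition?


With no in-sequence branch targets, the leaders are the first instruction plus the instruction after each branch.
Number of basic blocks = branches + 1
= 6 + 1 = 7

7


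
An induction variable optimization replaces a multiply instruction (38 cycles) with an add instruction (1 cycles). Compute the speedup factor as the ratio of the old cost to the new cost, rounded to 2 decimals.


Ratio = mult_cost / add_cost = 38 / 1 = 38.0

38.0


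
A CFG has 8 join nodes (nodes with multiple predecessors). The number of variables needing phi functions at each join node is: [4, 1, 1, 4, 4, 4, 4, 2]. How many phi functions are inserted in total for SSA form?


Total phi functions = sum of phi functions at each join node
= 4 + 1 + 1 + 4 + 4 + 4 + 4 + 2 = 24

24


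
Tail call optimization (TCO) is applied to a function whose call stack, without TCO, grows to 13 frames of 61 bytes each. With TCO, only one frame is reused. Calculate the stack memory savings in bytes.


Without TCO: 13 * 61 = 793 bytes
With TCO: reuse 1 frame = 61 bytes
Savings = 793 - 61 = 732

732


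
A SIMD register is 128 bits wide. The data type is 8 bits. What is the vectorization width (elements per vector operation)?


Width = SIMD bits / data type bits
= 128 / 8 = 16

16


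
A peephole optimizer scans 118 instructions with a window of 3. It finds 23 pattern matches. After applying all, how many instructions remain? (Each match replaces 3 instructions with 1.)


Each match removes 2 instructions.
Total removed = 23 * 2 = 46
Remaining = 118 - 46 = 72

72


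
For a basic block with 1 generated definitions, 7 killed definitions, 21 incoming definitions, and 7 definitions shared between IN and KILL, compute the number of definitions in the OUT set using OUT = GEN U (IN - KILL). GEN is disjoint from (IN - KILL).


IN - KILL: 21 - 7 = 14 surviving definitions
OUT = GEN + surviving = 1 + 14 = 15

15


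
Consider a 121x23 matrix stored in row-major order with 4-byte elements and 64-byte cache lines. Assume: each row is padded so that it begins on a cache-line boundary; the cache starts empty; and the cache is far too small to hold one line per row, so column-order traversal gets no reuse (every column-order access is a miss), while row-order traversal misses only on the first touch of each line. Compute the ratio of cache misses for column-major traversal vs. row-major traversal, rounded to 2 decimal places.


Each row occupies 23 * 4 = 92 bytes and starts on a line boundary, so it spans ceil(92 / 64) = 2 cache lines.
Row-major traversal misses (one per line touched): 121 * ceil(23 * 4 / 64) = 242
Column-major traversal misses (no reuse, every access misses): 121 * 23 = 2783
Ratio = 2783 / 242 = 11.5

11.5


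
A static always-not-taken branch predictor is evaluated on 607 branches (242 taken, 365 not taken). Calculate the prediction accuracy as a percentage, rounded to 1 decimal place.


Predictor: always-not-taken
Correct predictions = 365
Accuracy = 365 / 607 * 100 = 60.1%

60.1


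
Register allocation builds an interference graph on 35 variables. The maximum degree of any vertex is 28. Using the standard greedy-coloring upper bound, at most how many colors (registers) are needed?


Greedy coloring never needs more than (max_degree + 1) colors: when coloring a vertex, at most max_degree neighbors are already colored.
Upper bound = 28 + 1 = 29

29


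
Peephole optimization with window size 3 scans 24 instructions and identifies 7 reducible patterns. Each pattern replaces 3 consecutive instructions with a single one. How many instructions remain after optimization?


Each match removes 2 instructions.
Total removed = 7 * 2 = 14
Remaining = 24 - 14 = 10

10


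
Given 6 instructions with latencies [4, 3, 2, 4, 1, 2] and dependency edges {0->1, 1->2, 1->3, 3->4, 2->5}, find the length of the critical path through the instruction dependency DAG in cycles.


Compute longest path through dependency graph: dist(Ik) = max over predecessors of dist + latency(Ik).
dist(I0) = latency 4 = 4
dist(I1) = dist(I0) + 3 = 4 + 3 = 7
dist(I2) = dist(I1) + 2 = 7 + 2 = 9
dist(I3) = dist(I1) + 4 = 7 + 4 = 11
dist(I4) = dist(I3) + 1 = 11 + 1 = 12
dist(I5) = dist(I2) + 2 = 9 + 2 = 11
Critical path = max dist = 12

12


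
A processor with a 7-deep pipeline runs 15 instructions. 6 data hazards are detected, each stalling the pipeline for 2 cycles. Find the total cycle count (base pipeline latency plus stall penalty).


Base cycles = 7 + 15 - 1 = 21
Total stalls = 6 * 2 = 12
Total = 21 + 12 = 33

33


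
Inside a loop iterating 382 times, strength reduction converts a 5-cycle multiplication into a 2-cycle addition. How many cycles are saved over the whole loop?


Per-iteration saving = 5 - 2 = 3
Total saved = 382 * 3 = 1146

1146


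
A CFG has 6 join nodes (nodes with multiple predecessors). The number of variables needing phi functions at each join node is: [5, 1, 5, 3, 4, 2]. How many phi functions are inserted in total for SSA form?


Total phi functions = sum of phi functions at each join node
= 5 + 1 + 5 + 3 + 4 + 2 = 20

20


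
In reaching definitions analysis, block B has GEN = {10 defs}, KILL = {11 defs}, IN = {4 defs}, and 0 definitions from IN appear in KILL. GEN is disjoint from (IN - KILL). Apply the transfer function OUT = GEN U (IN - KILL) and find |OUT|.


IN - KILL: 4 - 0 = 4 surviving definitions
OUT = GEN + surviving = 10 + 4 = 14

14


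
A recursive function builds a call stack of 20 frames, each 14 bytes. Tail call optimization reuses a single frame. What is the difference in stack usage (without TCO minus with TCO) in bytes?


Without TCO: 20 * 14 = 280 bytes
With TCO: reuse 1 frame = 14 bytes
Savings = 280 - 14 = 266

266


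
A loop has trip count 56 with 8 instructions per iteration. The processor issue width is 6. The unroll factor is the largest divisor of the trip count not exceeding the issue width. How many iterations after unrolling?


Largest divisor of 56 <= 6 is 4
New iterations = 56 / 4 = 14

14


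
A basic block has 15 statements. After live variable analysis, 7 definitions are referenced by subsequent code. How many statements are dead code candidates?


Dead code = total statements - live definitions
= 15 - 7 = 8

8


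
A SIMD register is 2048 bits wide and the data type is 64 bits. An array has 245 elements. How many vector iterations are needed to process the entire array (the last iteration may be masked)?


Width = 2048 / 64 = 32 elements per vector op
Iterations = ceil(245 / 32) = 8

8


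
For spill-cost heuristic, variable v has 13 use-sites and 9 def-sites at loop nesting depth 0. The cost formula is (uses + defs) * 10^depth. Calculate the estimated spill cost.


uses + defs = 13 + 9 = 22
10^0 = 1
Spill cost = 22 * 1 = 22

22


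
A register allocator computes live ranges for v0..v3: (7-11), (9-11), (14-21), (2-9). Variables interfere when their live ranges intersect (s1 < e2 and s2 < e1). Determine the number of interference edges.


Check all pairs for overlapping intervals.
Two intervals (s1,e1) and (s2,e2) overlap if s1 < e2 and s2 < e1.
v0 (7-11) vs v1..v3: overlaps v1, v3 -> 2
v1 (9-11) vs v2..v3: overlaps none -> 0
v2 (14-21) vs v3: overlaps none -> 0
Total overlapping pairs = 2 + 0 + 0 = 2

2


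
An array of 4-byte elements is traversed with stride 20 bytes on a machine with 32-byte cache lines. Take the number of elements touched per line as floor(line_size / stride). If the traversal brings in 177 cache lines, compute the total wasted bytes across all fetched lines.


Elements per line = floor(32 / 20) = 1
Bytes used per line = 1 * 4 = 4
Wasted per line = 32 - 4 = 28
Total wasted = 28 * 177 = 4956

4956


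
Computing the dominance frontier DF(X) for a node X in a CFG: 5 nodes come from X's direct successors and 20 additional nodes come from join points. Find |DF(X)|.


DF(X) = direct successor contributions + join point contributions
= 5 + 20 = 25

25


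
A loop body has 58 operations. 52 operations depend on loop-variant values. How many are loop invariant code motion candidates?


Invariant candidates = total - loop-dependent
= 58 - 52 = 6

6


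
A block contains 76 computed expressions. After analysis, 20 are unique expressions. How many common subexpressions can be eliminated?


CSE count = total expressions - unique expressions
= 76 - 20 = 56

56


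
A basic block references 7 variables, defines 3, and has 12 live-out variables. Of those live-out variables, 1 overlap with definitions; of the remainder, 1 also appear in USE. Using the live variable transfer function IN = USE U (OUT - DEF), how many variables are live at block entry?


OUT - DEF: 12 - 1 = 11
|IN| = |USE| + |OUT - DEF| - |USE ∩ (OUT - DEF)| = 7 + 11 - 1 = 17

17


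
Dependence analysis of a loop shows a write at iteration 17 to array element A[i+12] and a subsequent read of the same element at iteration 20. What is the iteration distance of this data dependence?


Distance = read iteration - write iteration
= 20 - 17 = 3

3


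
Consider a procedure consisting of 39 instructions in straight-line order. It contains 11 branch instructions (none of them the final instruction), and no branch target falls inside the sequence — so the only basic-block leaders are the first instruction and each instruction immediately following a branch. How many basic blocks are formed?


With no in-sequence branch targets, the leaders are the first instruction plus the instruction after each branch.
Number of basic blocks = branches + 1
= 11 + 1 = 12

12


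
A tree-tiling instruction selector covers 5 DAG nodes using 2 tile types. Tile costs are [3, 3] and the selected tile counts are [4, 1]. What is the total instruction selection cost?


Total cost = sum(count_i * cost_i)
= 4*3 + 1*3
= 15

15


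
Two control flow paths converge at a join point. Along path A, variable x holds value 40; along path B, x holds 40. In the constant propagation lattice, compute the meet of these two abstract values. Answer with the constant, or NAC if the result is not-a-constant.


Meet operation: if both paths give the same constant, result is that constant; if they differ, result is NAC (not-a-constant).
Path A: 40, Path B: 40 -> equal
Result: constant -> 40

40


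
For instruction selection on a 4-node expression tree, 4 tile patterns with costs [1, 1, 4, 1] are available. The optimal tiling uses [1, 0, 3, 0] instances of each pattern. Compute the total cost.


Total cost = sum(count_i * cost_i)
= 1*1 + 0*1 + 3*4 + 0*1
= 13

13


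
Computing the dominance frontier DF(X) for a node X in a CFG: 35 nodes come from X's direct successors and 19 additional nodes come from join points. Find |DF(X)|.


DF(X) = direct successor contributions + join point contributions
= 35 + 19 = 54

54


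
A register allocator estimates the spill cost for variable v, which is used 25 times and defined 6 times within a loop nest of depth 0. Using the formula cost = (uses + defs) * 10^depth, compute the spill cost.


uses + defs = 25 + 6 = 31
10^0 = 1
Spill cost = 31 * 1 = 31

31


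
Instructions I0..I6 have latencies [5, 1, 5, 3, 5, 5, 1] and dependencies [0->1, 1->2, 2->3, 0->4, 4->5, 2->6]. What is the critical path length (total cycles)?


Compute longest path through dependency graph: dist(Ik) = max over predecessors of dist + latency(Ik).
dist(I0) = latency 5 = 5
dist(I1) = dist(I0) + 1 = 5 + 1 = 6
dist(I2) = dist(I1) + 5 = 6 + 5 = 11
dist(I3) = dist(I2) + 3 = 11 + 3 = 14
dist(I4) = dist(I0) + 5 = 5 + 5 = 10
dist(I5) = dist(I4) + 5 = 10 + 5 = 15
dist(I6) = dist(I2) + 1 = 11 + 1 = 12
Critical path = max dist = 15

15


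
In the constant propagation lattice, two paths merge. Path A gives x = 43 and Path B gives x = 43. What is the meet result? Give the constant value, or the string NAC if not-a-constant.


Meet operation: if both paths give the same constant, result is that constant; if they differ, result is NAC (not-a-constant).
Path A: 43, Path B: 43 -> equal
Result: constant -> 43

43


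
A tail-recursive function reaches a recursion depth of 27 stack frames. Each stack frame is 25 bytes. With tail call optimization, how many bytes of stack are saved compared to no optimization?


Without TCO: 27 * 25 = 675 bytes
With TCO: reuse 1 frame = 25 bytes
Savings = 675 - 25 = 650

650


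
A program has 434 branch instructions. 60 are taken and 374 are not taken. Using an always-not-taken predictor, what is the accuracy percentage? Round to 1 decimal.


Predictor: always-not-taken
Correct predictions = 374
Accuracy = 374 / 434 * 100 = 86.2%

86.2


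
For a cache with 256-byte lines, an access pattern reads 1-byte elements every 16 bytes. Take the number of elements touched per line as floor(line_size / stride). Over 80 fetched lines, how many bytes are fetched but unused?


Elements per line = floor(256 / 16) = 16
Bytes used per line = 16 * 1 = 16
Wasted per line = 256 - 16 = 240
Total wasted = 240 * 80 = 19200

19200
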